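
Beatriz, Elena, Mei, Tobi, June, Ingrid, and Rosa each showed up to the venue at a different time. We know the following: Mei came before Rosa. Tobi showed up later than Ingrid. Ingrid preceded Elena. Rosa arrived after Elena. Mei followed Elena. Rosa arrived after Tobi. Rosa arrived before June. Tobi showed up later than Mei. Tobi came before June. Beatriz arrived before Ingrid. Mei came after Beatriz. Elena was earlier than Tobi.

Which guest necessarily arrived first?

Beatriz has a chain of constraints placing them before every other guest, so Beatriz must be first.

Beatriz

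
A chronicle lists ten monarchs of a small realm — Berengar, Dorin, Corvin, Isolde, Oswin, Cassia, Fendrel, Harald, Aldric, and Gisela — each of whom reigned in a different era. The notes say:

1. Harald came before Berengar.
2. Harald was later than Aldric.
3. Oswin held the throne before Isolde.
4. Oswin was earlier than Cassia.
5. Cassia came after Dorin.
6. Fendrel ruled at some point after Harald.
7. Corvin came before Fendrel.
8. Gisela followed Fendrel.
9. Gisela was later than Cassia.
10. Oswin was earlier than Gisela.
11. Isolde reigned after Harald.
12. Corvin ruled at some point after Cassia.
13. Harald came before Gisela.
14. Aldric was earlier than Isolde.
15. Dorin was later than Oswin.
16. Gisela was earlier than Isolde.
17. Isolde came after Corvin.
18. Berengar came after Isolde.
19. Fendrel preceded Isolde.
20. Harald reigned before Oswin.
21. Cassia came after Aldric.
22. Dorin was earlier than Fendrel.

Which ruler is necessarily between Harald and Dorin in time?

Tracing the constraints gives Harald → Oswin → Dorin, so Oswin sits after Harald and before Dorin.
No other ruler is forced both after Harald and before Dorin.

Oswin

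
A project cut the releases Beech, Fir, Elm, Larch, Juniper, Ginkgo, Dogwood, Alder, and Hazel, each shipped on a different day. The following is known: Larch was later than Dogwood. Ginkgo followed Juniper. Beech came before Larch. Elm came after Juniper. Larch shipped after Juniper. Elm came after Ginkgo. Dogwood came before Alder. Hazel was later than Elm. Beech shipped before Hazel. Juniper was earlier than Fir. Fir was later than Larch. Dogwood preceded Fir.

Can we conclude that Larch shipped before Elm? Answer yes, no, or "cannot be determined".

No chain of stated constraints runs from Larch to Elm, and none runs from Elm to Larch either.
So the relative order of Larch and Elm is not fixed by the given facts.

cannot be determined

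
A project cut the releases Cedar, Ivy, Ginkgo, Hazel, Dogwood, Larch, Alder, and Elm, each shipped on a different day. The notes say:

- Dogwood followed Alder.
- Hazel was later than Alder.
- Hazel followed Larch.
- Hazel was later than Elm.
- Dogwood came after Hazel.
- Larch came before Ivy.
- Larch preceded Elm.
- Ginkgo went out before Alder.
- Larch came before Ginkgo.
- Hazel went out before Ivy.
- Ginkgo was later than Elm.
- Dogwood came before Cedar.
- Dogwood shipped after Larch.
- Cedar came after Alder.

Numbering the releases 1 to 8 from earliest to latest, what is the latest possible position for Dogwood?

7

Dogwood must come before Cedar — 1 release forced after it.
Everything else can be placed before Dogwood in some valid order, so Dogwood can sit as late as position 8 − 1 = 7.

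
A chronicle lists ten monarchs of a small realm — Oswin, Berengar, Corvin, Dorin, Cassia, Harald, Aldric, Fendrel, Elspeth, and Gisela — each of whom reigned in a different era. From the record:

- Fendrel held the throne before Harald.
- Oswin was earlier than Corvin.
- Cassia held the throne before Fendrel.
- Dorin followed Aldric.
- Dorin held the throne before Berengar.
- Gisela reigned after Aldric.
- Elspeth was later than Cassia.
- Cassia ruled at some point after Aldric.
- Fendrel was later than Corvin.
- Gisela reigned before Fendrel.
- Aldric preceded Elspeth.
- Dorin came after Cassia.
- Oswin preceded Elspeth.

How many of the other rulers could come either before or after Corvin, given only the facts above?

Forced before Corvin: Oswin; forced after Corvin: Fendrel and Harald.
That leaves Aldric, Berengar, Cassia, Dorin, Elspeth, and Gisela with no forced order relative to Corvin — 6.

6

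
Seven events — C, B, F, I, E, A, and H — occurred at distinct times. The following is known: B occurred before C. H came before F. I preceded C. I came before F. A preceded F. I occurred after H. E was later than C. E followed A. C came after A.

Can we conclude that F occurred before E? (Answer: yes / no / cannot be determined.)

cannot be determined

No chain of stated constraints runs from F to E, and none runs from E to F either.
So the relative order of F and E is not fixed by the given facts.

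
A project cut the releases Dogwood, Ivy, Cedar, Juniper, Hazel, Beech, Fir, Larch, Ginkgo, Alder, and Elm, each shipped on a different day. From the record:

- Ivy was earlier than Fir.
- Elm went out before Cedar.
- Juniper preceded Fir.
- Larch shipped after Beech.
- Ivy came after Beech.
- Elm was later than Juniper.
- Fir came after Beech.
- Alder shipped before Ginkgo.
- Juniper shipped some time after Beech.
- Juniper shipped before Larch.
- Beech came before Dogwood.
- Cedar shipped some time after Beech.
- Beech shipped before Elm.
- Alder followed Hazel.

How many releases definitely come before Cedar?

3

Directly stated before Cedar: Beech and Elm.
Juniper reaches Cedar via Juniper → Elm → Cedar.
No chain forces Ginkgo (or any of the others) ahead of Cedar.
That's Beech, Elm, and Juniper — 3 in all.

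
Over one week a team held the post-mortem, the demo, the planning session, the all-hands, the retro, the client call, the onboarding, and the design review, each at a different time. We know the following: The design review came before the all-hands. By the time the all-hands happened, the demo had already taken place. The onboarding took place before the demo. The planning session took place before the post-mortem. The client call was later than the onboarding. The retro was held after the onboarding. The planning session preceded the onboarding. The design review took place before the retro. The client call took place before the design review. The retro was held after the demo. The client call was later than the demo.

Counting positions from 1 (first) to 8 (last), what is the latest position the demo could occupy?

The demo must come before the all-hands, the client call, the design review, and the retro — 4 meetings forced after it.
Everything else can be placed before the demo in some valid order, so the demo can sit as late as position 8 − 4 = 4.

4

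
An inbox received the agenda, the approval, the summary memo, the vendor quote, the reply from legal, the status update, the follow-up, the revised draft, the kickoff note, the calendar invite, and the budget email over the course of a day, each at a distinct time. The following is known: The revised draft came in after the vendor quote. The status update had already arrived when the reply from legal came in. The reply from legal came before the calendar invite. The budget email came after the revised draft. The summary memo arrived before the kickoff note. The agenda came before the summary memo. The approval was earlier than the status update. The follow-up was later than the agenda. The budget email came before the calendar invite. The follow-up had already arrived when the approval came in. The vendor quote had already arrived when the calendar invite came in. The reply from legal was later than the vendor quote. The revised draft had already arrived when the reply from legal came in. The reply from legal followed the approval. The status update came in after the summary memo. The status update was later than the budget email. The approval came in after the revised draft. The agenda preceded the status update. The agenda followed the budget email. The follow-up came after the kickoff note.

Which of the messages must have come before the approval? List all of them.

Directly stated before the approval: the follow-up and the revised draft.
The agenda reaches the approval via the agenda → the follow-up → the approval.
The budget email reaches the approval via the budget email → the agenda → the follow-up → the approval.
The kickoff note reaches the approval via the kickoff note → the follow-up → the approval.
Likewise the summary memo and the vendor quote each reach the approval by chaining the stated constraints.
No chain forces the status update (or any of the others) ahead of the approval.

the agenda, the budget email, the follow-up, the kickoff note, the revised draft, the summary memo, the vendor quote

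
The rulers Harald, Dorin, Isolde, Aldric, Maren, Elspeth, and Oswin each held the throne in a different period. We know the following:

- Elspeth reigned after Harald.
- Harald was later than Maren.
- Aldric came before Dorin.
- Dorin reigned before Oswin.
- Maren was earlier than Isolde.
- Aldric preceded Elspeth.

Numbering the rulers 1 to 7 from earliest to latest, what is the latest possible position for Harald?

Harald must come before Elspeth — 1 ruler forced after them.
Everything else can be placed before Harald in some valid order, so Harald can sit as late as position 7 − 1 = 6.

6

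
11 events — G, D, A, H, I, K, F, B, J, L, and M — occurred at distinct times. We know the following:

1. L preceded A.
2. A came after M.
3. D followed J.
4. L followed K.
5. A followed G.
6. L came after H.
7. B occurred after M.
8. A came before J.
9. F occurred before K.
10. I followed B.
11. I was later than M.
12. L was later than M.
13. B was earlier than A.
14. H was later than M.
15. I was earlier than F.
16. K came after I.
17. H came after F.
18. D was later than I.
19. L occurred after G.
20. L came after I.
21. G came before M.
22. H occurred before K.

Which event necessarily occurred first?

G has a chain of constraints placing it before every other event, so G must be first.

G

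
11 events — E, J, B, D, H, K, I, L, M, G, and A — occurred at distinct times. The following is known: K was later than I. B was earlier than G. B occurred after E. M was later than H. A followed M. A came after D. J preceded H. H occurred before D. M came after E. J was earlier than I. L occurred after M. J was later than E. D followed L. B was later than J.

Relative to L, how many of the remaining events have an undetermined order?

4

Forced before L: E, H, J, and M; forced after L: A and D.
That leaves B, G, I, and K with no forced order relative to L — 4.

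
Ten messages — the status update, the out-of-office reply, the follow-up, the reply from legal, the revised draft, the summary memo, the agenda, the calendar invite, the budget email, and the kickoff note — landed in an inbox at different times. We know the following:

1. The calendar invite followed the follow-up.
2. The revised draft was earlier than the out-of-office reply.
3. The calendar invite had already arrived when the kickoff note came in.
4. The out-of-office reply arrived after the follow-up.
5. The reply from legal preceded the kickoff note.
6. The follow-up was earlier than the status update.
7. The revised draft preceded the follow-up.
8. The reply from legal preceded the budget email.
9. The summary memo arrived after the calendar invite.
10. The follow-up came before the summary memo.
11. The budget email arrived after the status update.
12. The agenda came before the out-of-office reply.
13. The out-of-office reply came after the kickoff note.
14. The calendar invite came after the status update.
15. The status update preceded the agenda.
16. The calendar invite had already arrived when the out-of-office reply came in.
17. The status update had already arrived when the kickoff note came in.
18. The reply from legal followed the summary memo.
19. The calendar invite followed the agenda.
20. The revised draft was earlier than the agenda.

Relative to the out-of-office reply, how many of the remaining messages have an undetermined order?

1

Forced before the out-of-office reply: the agenda, the calendar invite, the follow-up, the kickoff note, the reply from legal, the revised draft, the status update, and the summary memo.
That leaves the budget email with no forced order relative to the out-of-office reply — 1.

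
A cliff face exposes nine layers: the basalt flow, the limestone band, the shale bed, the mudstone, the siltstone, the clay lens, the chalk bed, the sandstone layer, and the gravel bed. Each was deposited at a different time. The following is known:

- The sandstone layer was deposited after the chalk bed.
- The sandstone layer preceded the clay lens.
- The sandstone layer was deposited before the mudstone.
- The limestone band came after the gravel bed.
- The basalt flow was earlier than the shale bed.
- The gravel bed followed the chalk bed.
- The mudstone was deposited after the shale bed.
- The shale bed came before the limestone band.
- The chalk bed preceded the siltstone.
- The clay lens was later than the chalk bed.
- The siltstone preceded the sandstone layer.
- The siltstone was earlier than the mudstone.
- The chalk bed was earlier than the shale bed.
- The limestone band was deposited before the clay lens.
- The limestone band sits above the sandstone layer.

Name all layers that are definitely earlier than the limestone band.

the basalt flow, the chalk bed, the gravel bed, the sandstone layer, the shale bed, the siltstone

Directly stated before the limestone band: the gravel bed, the sandstone layer, and the shale bed.
The basalt flow reaches the limestone band via the basalt flow → the shale bed → the limestone band.
The chalk bed reaches the limestone band via the chalk bed → the sandstone layer → the limestone band.
The siltstone reaches the limestone band via the siltstone → the sandstone layer → the limestone band.
No chain forces the mudstone (or any of the others) ahead of the limestone band.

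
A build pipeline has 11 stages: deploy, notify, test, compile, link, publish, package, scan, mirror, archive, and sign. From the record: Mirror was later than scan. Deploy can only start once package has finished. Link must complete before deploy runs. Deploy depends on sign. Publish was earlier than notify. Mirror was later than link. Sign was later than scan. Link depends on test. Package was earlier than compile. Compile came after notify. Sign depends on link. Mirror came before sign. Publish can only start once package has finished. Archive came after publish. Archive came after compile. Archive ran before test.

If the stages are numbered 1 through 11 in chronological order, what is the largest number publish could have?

Publish must come before archive, compile, deploy, link, mirror, notify, sign, and test — 8 stages forced after it.
Everything else can be placed before publish in some valid order, so publish can sit as late as position 11 − 8 = 3.

3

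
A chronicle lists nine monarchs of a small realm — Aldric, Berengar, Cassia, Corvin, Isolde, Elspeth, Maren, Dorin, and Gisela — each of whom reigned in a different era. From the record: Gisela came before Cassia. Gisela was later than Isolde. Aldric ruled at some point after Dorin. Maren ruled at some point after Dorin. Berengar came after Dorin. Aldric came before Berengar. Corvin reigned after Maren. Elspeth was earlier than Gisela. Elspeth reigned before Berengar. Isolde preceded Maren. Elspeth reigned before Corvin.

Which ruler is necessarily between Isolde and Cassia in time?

Gisela

Tracing the constraints gives Isolde → Gisela → Cassia, so Gisela sits after Isolde and before Cassia.
No other ruler is forced both after Isolde and before Cassia.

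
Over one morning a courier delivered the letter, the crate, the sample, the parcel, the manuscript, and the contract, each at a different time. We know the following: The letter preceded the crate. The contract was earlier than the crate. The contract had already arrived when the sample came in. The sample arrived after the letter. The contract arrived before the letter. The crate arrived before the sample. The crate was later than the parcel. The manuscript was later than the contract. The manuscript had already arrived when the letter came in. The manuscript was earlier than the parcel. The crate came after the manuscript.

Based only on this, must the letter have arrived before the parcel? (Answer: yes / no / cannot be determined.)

cannot be determined

No chain of stated constraints runs from the letter to the parcel, and none runs from the parcel to the letter either.
So the relative order of the letter and the parcel is not fixed by the given facts.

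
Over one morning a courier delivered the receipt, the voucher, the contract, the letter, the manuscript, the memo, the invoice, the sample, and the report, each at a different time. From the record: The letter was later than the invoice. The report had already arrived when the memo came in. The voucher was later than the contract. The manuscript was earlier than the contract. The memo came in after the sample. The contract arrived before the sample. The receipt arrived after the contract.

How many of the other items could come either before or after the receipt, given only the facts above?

6

Forced before the receipt: the contract and the manuscript.
That leaves the invoice, the letter, the memo, the report, the sample, and the voucher with no forced order relative to the receipt — 6.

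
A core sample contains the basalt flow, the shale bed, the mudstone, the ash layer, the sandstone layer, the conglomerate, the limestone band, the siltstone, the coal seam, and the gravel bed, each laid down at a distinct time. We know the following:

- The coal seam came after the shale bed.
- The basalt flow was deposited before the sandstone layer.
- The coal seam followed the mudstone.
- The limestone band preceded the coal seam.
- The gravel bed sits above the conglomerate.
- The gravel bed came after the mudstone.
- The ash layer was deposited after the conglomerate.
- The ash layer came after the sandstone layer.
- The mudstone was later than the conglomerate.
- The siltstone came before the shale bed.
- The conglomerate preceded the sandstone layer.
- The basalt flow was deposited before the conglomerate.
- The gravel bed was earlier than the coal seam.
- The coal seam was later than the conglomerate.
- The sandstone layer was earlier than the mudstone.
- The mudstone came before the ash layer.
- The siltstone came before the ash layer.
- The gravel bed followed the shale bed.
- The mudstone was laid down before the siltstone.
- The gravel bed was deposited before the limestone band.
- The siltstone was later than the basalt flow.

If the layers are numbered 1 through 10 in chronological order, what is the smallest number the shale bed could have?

The basalt flow, the conglomerate, the mudstone, the sandstone layer, and the siltstone must all come before the shale bed — 5 forced predecessors.
Nothing else is forced ahead of the shale bed, so its earliest slot is position 5 + 1 = 6.

6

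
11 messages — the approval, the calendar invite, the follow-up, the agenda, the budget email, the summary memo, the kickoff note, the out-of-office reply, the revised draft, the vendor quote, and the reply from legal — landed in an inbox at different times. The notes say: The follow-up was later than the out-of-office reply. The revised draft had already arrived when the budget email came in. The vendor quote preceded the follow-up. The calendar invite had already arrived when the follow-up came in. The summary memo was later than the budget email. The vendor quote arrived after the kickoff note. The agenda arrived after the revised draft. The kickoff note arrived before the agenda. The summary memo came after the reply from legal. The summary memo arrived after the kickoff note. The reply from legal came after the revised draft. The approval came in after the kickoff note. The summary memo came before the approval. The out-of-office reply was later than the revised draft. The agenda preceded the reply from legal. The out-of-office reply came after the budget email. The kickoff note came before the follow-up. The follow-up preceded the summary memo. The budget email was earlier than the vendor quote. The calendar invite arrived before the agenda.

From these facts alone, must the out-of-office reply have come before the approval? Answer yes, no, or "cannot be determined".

yes

Chain the constraints: the out-of-office reply → the follow-up → the summary memo → the approval. Each link is directly stated, so the out-of-office reply comes before the approval.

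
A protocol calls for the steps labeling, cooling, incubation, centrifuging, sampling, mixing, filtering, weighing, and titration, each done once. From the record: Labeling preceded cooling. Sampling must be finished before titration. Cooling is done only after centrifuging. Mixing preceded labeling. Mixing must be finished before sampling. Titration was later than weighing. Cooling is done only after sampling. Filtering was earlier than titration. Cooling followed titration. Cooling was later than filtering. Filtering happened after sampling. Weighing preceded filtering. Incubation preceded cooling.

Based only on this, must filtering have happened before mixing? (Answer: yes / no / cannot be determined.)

no

Tracing the constraints gives mixing → sampling → filtering, so mixing must come before filtering.
That means filtering cannot be before mixing.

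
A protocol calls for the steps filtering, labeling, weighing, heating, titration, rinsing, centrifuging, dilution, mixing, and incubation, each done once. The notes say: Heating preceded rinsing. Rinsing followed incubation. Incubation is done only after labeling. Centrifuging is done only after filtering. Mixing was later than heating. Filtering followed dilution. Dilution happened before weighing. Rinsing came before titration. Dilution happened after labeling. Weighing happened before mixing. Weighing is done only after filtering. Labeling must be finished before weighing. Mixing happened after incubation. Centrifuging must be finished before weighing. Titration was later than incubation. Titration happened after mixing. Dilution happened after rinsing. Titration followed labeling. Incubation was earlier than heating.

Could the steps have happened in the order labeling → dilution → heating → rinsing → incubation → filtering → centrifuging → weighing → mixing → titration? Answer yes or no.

no

The constraints require incubation before rinsing, but in the proposed sequence rinsing appears ahead of incubation. That one violation is enough.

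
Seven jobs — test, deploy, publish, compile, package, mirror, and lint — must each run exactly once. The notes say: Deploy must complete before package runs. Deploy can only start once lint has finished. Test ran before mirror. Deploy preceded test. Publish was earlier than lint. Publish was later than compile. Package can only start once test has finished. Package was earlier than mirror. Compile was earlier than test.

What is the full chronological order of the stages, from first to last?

compile, publish, lint, deploy, test, package, mirror

The constraints fix every adjacent pair, so only one ordering works:
compile → publish → lint → deploy → test → package → mirror.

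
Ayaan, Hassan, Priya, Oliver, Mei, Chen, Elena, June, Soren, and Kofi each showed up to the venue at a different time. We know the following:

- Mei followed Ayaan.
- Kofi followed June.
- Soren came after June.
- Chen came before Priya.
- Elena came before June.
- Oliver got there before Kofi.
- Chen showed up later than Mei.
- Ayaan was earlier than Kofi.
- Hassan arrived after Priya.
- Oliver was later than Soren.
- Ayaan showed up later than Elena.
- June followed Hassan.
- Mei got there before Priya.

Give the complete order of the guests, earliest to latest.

Elena, Ayaan, Mei, Chen, Priya, Hassan, June, Soren, Oliver, Kofi

The constraints fix every adjacent pair, so only one ordering works:
Elena → Ayaan → Mei → Chen → Priya → Hassan → June → Soren → Oliver → Kofi.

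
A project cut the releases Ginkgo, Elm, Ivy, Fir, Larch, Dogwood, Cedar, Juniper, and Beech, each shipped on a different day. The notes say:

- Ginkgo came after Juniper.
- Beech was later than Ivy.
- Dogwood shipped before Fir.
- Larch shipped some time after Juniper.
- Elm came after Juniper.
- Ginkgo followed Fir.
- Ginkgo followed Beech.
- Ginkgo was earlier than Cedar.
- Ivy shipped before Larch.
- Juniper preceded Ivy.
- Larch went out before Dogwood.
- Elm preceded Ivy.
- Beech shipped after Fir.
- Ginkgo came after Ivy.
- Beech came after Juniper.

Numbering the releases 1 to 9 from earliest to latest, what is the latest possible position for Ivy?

3

Ivy must come before Beech, Cedar, Dogwood, Fir, Ginkgo, and Larch — 6 releases forced after it.
Everything else can be placed before Ivy in some valid order, so Ivy can sit as late as position 9 − 6 = 3.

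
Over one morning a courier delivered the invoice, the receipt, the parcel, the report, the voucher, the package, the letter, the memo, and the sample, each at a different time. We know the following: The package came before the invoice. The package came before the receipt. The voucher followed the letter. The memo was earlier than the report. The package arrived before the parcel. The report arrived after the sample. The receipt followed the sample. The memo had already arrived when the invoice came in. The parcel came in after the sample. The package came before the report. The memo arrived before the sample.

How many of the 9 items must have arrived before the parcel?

Directly stated before the parcel: the package and the sample.
The memo reaches the parcel via the memo → the sample → the parcel.
No chain forces the receipt (or any of the others) ahead of the parcel.
That's the memo, the package, and the sample — 3 in all.

3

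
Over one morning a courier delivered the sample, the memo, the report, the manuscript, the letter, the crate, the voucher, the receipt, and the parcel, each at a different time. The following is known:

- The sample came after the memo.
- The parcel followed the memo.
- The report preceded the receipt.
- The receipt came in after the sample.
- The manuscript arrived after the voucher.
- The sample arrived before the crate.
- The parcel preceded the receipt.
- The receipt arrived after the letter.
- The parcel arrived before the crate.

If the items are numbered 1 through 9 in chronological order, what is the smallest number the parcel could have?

2

The memo must come before the parcel — 1 forced predecessor.
Nothing else is forced ahead of the parcel, so its earliest slot is position 1 + 1 = 2.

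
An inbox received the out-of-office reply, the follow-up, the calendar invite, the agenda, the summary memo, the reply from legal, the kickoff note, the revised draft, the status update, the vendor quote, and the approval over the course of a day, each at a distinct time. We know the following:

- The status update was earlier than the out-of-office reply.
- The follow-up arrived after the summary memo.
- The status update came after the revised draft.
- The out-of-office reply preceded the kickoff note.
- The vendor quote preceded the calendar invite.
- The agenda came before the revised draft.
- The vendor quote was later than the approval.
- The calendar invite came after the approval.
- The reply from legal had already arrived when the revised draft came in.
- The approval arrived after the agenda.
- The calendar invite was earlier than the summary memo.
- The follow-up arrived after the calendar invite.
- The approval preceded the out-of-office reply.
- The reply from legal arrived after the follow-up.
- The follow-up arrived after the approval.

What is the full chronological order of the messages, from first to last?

the agenda, the approval, the vendor quote, the calendar invite, the summary memo, the follow-up, the reply from legal, the revised draft, the status update, the out-of-office reply, the kickoff note

The constraints fix every adjacent pair, so only one ordering works:
the agenda → the approval → the vendor quote → the calendar invite → the summary memo → the follow-up → the reply from legal → the revised draft → the status update → the out-of-office reply → the kickoff note.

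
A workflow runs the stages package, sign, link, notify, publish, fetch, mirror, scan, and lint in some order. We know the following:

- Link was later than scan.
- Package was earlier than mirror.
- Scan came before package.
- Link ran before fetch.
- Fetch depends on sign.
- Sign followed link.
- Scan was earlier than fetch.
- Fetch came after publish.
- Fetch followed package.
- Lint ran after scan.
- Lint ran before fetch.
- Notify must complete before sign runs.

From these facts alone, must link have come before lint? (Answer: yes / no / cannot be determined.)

cannot be determined

No chain of stated constraints runs from link to lint, and none runs from lint to link either.
So the relative order of link and lint is not fixed by the given facts.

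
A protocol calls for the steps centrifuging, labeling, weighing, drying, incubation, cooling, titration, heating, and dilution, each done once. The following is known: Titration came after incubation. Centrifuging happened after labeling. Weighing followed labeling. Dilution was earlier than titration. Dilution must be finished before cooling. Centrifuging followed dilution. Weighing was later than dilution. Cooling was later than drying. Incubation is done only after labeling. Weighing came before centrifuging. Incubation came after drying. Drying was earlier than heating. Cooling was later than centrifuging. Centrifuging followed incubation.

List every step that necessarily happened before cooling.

centrifuging, dilution, drying, incubation, labeling, weighing

Directly stated before cooling: centrifuging, dilution, and drying.
Incubation reaches cooling via incubation → centrifuging → cooling.
Labeling reaches cooling via labeling → centrifuging → cooling.
Weighing reaches cooling via weighing → centrifuging → cooling.
No chain forces titration (or any of the others) ahead of cooling.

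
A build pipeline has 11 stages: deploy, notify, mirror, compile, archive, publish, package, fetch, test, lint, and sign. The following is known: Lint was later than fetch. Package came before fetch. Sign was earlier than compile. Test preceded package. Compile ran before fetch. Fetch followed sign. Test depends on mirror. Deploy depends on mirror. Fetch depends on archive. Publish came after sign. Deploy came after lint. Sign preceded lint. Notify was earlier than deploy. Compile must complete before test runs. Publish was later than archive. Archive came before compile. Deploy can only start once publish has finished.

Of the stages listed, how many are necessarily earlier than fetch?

Directly stated before fetch: archive, compile, package, and sign.
Mirror reaches fetch via mirror → test → package → fetch.
Test reaches fetch via test → package → fetch.
No chain forces deploy (or any of the others) ahead of fetch.
That's archive, compile, mirror, package, sign, and test — 6 in all.

6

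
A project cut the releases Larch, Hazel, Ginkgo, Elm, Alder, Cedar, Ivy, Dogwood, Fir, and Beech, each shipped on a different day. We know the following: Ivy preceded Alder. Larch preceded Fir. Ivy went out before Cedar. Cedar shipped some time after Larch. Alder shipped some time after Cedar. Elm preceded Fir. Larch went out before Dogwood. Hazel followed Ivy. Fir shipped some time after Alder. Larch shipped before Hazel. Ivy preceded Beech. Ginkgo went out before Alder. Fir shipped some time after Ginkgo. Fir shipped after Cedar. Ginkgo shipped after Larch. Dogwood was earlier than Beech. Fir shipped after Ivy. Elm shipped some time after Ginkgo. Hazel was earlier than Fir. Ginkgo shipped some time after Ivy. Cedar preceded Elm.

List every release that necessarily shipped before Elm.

Cedar, Ginkgo, Ivy, Larch

Directly stated before Elm: Cedar and Ginkgo.
Ivy reaches Elm via Ivy → Ginkgo → Elm.
Larch reaches Elm via Larch → Cedar → Elm.
No chain forces Beech (or any of the others) ahead of Elm.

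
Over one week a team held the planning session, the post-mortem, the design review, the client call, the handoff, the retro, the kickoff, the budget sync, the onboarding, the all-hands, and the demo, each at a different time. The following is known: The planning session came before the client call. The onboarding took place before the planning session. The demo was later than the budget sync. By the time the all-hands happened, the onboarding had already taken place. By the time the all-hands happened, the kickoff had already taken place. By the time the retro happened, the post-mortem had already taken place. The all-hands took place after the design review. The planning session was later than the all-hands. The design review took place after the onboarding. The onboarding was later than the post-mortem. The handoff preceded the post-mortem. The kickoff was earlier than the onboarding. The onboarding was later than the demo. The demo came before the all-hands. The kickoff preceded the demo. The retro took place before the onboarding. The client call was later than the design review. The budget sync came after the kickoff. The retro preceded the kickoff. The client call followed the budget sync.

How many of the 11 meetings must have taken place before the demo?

Directly stated before the demo: the budget sync and the kickoff.
The handoff reaches the demo via the handoff → the post-mortem → the retro → the kickoff → the demo.
The post-mortem reaches the demo via the post-mortem → the retro → the kickoff → the demo.
The retro reaches the demo via the retro → the kickoff → the demo.
No chain forces the onboarding (or any of the others) ahead of the demo.
That's the budget sync, the handoff, the kickoff, the post-mortem, and the retro — 5 in all.

5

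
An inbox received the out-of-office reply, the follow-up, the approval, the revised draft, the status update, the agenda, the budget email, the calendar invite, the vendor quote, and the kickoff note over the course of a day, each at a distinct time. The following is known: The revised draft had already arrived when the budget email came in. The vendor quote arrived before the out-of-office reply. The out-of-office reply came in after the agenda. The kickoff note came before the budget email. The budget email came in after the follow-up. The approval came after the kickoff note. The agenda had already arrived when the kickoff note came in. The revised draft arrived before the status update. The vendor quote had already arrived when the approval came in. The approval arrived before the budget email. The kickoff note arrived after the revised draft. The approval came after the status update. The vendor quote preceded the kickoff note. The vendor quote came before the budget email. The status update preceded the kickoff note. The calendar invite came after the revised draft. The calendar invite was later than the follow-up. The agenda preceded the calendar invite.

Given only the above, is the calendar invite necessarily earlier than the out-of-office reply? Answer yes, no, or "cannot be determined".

No chain of stated constraints runs from the calendar invite to the out-of-office reply, and none runs from the out-of-office reply to the calendar invite either.
So the relative order of the calendar invite and the out-of-office reply is not fixed by the given facts.

cannot be determined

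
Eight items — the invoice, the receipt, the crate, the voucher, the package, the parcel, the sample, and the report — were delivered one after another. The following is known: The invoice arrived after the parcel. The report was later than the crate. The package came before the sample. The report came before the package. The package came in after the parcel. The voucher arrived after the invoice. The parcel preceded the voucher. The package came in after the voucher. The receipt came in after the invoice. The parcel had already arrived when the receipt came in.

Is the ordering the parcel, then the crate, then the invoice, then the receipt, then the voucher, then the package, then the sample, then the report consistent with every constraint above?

The constraints require the report before the package, but in the proposed sequence the package appears ahead of the report. That one violation is enough.

no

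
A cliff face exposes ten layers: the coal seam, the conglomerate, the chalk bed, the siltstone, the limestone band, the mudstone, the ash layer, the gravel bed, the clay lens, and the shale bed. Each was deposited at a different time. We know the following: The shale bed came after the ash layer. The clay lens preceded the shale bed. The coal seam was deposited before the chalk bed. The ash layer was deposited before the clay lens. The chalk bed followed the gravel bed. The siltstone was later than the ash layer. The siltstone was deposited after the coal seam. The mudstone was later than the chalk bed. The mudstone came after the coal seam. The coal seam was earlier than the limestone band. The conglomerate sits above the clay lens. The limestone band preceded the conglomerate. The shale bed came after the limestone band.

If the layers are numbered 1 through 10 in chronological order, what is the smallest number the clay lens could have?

The ash layer must come before the clay lens — 1 forced predecessor.
Nothing else is forced ahead of the clay lens, so its earliest slot is position 1 + 1 = 2.

2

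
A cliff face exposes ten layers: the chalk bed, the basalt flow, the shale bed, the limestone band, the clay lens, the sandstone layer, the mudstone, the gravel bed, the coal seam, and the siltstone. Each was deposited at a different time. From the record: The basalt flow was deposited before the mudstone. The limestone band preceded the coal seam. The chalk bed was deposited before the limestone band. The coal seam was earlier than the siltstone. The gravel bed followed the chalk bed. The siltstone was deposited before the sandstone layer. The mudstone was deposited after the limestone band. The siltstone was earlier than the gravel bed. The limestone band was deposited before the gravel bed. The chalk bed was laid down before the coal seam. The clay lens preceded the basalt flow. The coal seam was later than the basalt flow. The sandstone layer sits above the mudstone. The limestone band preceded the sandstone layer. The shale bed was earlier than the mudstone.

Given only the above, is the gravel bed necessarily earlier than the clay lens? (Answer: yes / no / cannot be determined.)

no

Tracing the constraints gives the clay lens → the basalt flow → the coal seam → the siltstone → the gravel bed, so the clay lens must come before the gravel bed.
That means the gravel bed cannot be before the clay lens.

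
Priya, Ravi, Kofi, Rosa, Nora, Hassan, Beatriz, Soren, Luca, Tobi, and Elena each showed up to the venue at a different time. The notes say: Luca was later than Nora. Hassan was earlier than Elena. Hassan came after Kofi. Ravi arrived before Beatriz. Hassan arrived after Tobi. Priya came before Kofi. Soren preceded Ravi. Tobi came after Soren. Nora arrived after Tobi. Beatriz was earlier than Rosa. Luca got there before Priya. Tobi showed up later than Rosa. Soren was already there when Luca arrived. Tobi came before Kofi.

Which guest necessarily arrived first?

Soren has a chain of constraints placing them before every other guest, so Soren must be first.

Soren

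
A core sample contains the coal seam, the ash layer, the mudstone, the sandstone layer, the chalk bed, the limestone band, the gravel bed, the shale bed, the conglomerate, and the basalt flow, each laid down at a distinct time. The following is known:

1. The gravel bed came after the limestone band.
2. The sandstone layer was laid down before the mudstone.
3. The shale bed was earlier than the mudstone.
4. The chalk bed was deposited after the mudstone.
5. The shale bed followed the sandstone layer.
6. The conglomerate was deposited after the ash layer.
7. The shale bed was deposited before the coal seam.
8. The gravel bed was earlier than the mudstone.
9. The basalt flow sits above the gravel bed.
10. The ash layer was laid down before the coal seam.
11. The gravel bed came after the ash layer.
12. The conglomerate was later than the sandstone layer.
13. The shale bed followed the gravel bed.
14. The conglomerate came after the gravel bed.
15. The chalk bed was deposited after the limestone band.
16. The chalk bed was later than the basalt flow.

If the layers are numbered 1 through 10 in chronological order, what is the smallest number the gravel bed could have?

3

The ash layer and the limestone band must both come before the gravel bed — 2 forced predecessors.
Nothing else is forced ahead of the gravel bed, so its earliest slot is position 2 + 1 = 3.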